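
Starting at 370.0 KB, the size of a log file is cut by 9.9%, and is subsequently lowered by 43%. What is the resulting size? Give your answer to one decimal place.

Each change multiplies by a factor: 0.901 × 0.57 = 0.51357.
370.0 × 0.51357 = 190.0209 ≈ 190.0.

190.0 KB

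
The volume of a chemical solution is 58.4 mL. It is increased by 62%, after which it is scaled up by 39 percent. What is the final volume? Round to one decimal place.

131.5 mL

Each change multiplies by a factor: 1.62 × 1.39 = 2.2518.
58.4 × 2.2518 = 131.50512 ≈ 131.5.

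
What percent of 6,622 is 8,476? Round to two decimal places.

128.00%

8,476 ÷ 6,622 ≈ 128.00%.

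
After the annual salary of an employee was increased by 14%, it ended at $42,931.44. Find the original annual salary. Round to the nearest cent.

$37,659.16

The overall multiplier applied was 1.14.
So the original annual salary was $42,931.44 ÷ 1.14 ≈ $37,659.16.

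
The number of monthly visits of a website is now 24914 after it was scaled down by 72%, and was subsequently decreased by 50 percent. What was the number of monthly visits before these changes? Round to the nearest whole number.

Undoing the 50% decrease: 24914 ÷ 0.5 = 49828.
Undoing the 72% decrease: 49828 ÷ 0.28 ≈ 177957.

177957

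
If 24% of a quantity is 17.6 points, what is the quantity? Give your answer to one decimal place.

73.3 points

17.6 points ÷ 0.24 ≈ 73.3 points.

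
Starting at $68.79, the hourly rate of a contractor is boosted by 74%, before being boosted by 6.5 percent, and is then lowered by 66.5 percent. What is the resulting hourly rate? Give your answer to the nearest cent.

$42.70

Each change multiplies by a factor: 1.74 × 1.065 × 0.335 = 0.6207885.
$68.79 × 0.6207885 = $42.704040915 ≈ $42.70.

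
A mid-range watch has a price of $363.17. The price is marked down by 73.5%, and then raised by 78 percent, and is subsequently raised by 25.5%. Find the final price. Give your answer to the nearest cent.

Each change multiplies by a factor: 0.265 × 1.78 × 1.255 = 0.5919835.
$363.17 × 0.5919835 = $214.990647695 ≈ $214.99.

$214.99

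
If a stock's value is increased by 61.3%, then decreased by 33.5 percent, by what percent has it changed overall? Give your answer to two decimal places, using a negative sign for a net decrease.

7.26%

The combined multiplier is 1.613 × 0.665 = 1.072645.
That corresponds to an increase of 7.26%.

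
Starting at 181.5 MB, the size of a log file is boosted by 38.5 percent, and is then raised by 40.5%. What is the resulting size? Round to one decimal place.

Apply the 38.5% increase: 181.5 × 1.385 = 251.3775.
Apply the 40.5% increase: 251.3775 × 1.405 = 353.1853875 ≈ 353.2.

353.2 MB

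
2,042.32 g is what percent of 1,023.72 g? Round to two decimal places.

199.50%

2,042.32 g ÷ 1,023.72 g ≈ 199.50%.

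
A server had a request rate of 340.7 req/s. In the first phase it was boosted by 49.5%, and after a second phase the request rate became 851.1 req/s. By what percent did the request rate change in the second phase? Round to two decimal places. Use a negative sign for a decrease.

67.10%

After the first phase: 340.7 × 1.495 = 509.3465.
Second-phase multiplier: 851.1 ÷ 509.3465 ≈ 1.670965.
That is a change of 67.10%.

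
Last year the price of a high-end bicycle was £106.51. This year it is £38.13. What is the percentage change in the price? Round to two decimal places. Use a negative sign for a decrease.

Change: £38.13 − £106.51 = -£68.38.
Relative to the original: -£68.38 ÷ £106.51 ≈ -64.20%.

-64.20%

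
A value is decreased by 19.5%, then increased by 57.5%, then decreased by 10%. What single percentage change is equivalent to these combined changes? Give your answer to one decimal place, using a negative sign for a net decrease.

A 19.5% decrease multiplies by 0.805.
Then a 57.5% increase: 0.805 × 1.575 = 1.267875.
Then a 10% decrease: 1.267875 × 0.9 = 1.1410875.
Overall factor 1.1410875, i.e. 14.1%.

14.1%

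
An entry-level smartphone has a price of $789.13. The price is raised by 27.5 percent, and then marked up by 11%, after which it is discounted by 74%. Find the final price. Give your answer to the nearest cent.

Each change multiplies by a factor: 1.275 × 1.11 × 0.26 = 0.367965.
$789.13 × 0.367965 = $290.37222045 ≈ $290.37.

$290.37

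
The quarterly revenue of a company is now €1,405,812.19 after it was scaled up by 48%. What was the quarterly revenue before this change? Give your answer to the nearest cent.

The overall multiplier applied was 1.48.
So the original quarterly revenue was €1,405,812.19 ÷ 1.48 ≈ €949,873.10.

€949,873.10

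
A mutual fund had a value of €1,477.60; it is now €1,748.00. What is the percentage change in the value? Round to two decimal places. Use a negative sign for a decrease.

Change: €1,748.00 − €1,477.60 = €270.40.
Relative to the original: €270.40 ÷ €1,477.60 ≈ 18.30%.

18.30%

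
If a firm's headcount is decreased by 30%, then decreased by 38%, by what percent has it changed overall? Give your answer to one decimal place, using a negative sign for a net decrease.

A 30% decrease multiplies by 0.7.
Then a 38% decrease: 0.7 × 0.62 = 0.434.
Overall factor 0.434, i.e. -56.6%.

-56.6%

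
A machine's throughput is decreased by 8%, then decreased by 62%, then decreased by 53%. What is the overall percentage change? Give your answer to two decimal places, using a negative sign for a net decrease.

An 8% decrease multiplies by 0.92.
Then a 62% decrease: 0.92 × 0.38 = 0.3496.
Then a 53% decrease: 0.3496 × 0.47 = 0.164312.
Overall factor 0.164312, i.e. -83.57%.

-83.57%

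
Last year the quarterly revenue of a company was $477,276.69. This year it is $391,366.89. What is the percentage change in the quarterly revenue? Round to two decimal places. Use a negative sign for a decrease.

-18.00%

Change: $391,366.89 − $477,276.69 = -$85,909.80.
Relative to the original: -$85,909.80 ÷ $477,276.69 ≈ -18.00%.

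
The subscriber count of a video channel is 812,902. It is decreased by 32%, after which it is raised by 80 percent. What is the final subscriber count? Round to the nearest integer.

Each change multiplies by a factor: 0.68 × 1.8 = 1.224.
812,902 × 1.224 = 994992.048 ≈ 994,992.

994,992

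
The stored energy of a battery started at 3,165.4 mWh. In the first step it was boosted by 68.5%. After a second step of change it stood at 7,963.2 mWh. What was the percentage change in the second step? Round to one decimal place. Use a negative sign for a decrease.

49.3%

After the first step: 3,165.4 × 1.685 = 5333.699.
Second-step multiplier: 7,963.2 ÷ 5333.699 ≈ 1.493.
That is a change of 49.3%.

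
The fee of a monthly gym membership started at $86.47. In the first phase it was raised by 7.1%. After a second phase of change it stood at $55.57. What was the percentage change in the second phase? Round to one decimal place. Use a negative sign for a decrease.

After the first phase: $86.47 × 1.071 = $92.60937.
Second-phase multiplier: $55.57 ÷ $92.60937 ≈ 0.60005.
That is a change of -40.0%.

-40.0%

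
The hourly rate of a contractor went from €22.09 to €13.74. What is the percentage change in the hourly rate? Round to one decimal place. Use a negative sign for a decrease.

Change: €13.74 − €22.09 = -€8.35.
Relative to the original: -€8.35 ÷ €22.09 ≈ -37.8%.

-37.8%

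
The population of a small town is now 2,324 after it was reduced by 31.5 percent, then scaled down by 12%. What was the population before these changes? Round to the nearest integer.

3,855

The overall multiplier applied was 0.685 × 0.88 = 0.6028.
So the original population was 2,324 ÷ 0.6028 ≈ 3,855.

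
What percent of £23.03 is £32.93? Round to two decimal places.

142.99%

£32.93 ÷ £23.03 ≈ 142.99%.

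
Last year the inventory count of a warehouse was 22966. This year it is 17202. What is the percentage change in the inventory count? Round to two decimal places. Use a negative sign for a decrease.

Change: 17202 − 22966 = -5764.
Relative to the original: -5764 ÷ 22966 ≈ -25.10%.

-25.10%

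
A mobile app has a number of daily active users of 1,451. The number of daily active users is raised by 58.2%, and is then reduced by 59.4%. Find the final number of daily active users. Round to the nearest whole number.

932

Each change multiplies by a factor: 1.582 × 0.406 = 0.642292.
1,451 × 0.642292 = 931.965692 ≈ 932.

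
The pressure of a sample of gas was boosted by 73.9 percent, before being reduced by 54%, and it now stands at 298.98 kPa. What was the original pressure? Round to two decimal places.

373.75 kPa

Undoing the 54% decrease: 298.98 ÷ 0.46 ≈ 649.956522.
Undoing the 73.9% increase: 649.956522 ÷ 1.739 ≈ 373.75 kPa.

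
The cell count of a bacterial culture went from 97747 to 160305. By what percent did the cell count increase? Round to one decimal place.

Change: 160305 − 97747 = 62558.
Relative to the original: 62558 ÷ 97747 ≈ 64.0%.
So the cell count increased by 64.0%.

64.0%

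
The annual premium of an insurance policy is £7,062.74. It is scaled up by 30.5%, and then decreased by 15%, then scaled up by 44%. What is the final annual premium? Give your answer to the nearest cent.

Each change multiplies by a factor: 1.305 × 0.85 × 1.44 = 1.59732.
£7,062.74 × 1.59732 = £11281.4558568 ≈ £11,281.46.

£11,281.46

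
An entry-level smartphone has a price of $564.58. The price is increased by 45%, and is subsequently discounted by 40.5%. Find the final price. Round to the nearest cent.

$487.09

Each change multiplies by a factor: 1.45 × 0.595 = 0.86275.
$564.58 × 0.86275 = $487.091395 ≈ $487.09.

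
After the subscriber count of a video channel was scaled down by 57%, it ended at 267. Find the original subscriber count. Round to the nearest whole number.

621

The overall multiplier applied was 0.43.
So the original subscriber count was 267 ÷ 0.43 ≈ 621.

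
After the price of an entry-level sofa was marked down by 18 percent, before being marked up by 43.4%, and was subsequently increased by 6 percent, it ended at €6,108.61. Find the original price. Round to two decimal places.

Undoing the 6% increase: €6,108.61 ÷ 1.06 ≈ €5762.839623.
Undoing the 43.4% increase: €5762.839623 ÷ 1.434 ≈ €4018.716613.
Undoing the 18% decrease: €4018.716613 ÷ 0.82 ≈ €4,900.87.

€4,900.87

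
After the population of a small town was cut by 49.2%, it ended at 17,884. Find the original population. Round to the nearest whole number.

35,205

The overall multiplier applied was 0.508.
So the original population was 17,884 ÷ 0.508 ≈ 35,205.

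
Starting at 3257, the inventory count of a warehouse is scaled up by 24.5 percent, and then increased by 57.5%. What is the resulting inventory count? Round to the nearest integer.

6387

After the 24.5% increase: 3257 × 1.245 = 4054.965.
After the 57.5% increase: 4054.965 × 1.575 = 6386.569875 ≈ 6387.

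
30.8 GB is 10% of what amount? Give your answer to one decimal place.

30.8 GB ÷ 0.1 = 308.0 GB.

308.0 GB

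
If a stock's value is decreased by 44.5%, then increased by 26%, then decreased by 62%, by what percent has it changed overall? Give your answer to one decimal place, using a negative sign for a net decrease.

A 44.5% decrease multiplies by 0.555.
Then a 26% increase: 0.555 × 1.26 = 0.6993.
Then a 62% decrease: 0.6993 × 0.38 = 0.265734.
Overall factor 0.265734, i.e. -73.4%.

-73.4%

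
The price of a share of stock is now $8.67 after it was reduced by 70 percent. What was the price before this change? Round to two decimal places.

$28.90

The overall multiplier applied was 0.3.
So the original price was $8.67 ÷ 0.3 = $28.90.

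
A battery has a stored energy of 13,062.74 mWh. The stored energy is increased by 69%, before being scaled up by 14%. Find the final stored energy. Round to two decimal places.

Each change multiplies by a factor: 1.69 × 1.14 = 1.9266.
13,062.74 × 1.9266 = 25166.674884 ≈ 25,166.67.

25,166.67 mWh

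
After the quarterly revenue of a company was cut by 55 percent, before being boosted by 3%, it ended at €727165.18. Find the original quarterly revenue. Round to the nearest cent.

€1568856.91

Undoing the 3% increase: €727165.18 ÷ 1.03 ≈ €705985.61165.
Undoing the 55% decrease: €705985.61165 ÷ 0.45 ≈ €1568856.91.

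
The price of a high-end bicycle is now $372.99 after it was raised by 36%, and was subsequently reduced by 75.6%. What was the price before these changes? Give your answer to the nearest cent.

$1,124.01

The overall multiplier applied was 1.36 × 0.244 = 0.33184.
So the original price was $372.99 ÷ 0.33184 ≈ $1,124.01.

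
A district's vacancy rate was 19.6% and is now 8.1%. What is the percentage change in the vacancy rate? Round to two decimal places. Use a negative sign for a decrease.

The change is 8.1 − 19.6 = -11.5 percentage points.
Relative to the original 19.6%, that is -11.5 ÷ 19.6 ≈ -58.67%.

-58.67%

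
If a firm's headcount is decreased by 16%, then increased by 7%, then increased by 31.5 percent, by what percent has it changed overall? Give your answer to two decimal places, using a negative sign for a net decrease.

18.19%

The combined multiplier is 0.84 × 1.07 × 1.315 = 1.181922.
That corresponds to an increase of 18.19%.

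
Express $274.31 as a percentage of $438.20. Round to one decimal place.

$274.31 ÷ $438.20 ≈ 62.6%.

62.6%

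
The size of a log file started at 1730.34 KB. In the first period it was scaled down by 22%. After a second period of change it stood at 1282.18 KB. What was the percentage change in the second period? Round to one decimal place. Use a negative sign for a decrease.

-5.0%

After the first period: 1730.34 × 0.78 = 1349.6652.
Second-period multiplier: 1282.18 ÷ 1349.6652 ≈ 0.95.
That is a change of -5.0%.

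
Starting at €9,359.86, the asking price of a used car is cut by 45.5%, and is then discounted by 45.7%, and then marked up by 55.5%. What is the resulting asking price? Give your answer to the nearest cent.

€4,307.21

45.5% decrease: €9,359.86 × 0.545 = €5101.1237.
45.7% decrease: €5101.1237 × 0.543 = €2769.9101691.
55.5% increase: €2769.9101691 × 1.555 = €4307.2103129505 ≈ €4,307.21.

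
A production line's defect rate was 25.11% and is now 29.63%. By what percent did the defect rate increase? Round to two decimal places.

The change is 29.63 − 25.11 = 4.52 percentage points.
Relative to the original 25.11%, that is 4.52 ÷ 25.11 ≈ 18.00%.
So the defect rate rose by 18.00%.

18.00%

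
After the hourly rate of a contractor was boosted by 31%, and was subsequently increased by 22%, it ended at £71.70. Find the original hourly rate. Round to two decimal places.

Undoing the 22% increase: £71.70 ÷ 1.22 ≈ £58.770492.
Undoing the 31% increase: £58.770492 ÷ 1.31 ≈ £44.86.

£44.86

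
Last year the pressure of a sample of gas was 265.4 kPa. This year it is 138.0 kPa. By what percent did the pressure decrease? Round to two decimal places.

48.00%

Change: 138.0 − 265.4 = -127.4.
Relative to the original: -127.4 ÷ 265.4 ≈ -48.00%.
So the pressure decreased by 48.00%.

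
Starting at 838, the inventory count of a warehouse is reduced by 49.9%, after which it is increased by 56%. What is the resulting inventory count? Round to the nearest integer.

655

Each change multiplies by a factor: 0.501 × 1.56 = 0.78156.
838 × 0.78156 = 654.94728 ≈ 655.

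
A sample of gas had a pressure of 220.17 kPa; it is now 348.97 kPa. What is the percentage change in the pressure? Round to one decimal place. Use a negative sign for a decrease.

58.5%

Change: 348.97 − 220.17 = 128.80.
Relative to the original: 128.80 ÷ 220.17 ≈ 58.5%.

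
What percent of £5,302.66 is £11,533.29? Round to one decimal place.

217.5%

£11,533.29 ÷ £5,302.66 ≈ 217.5%.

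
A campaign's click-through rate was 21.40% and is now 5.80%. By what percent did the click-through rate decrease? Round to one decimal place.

72.9%

The change is 5.80 − 21.40 = -15.60 percentage points.
Relative to the original 21.40%, that is -15.60 ÷ 21.40 ≈ -72.9%.
So the click-through rate fell by 72.9%.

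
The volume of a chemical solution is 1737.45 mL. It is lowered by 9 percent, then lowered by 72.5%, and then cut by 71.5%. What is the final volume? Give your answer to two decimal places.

Each change multiplies by a factor: 0.91 × 0.275 × 0.285 = 0.07132125.
1737.45 × 0.07132125 = 123.9171058125 ≈ 123.92.

123.92 mL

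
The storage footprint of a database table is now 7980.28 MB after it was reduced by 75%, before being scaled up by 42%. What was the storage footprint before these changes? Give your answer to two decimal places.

The overall multiplier applied was 0.25 × 1.42 = 0.355.
So the original storage footprint was 7980.28 ÷ 0.355 ≈ 22479.66 MB.

22479.66 MB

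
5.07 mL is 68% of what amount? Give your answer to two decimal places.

5.07 mL ÷ 0.68 ≈ 7.46 mL.

7.46 mL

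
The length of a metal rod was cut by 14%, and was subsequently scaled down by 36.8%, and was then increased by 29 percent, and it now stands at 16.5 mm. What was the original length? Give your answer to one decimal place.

23.5 mm

Undoing the 29% increase: 16.5 ÷ 1.29 ≈ 12.790698.
Undoing the 36.8% decrease: 12.790698 ÷ 0.632 ≈ 20.238446.
Undoing the 14% decrease: 20.238446 ÷ 0.86 ≈ 23.5 mm.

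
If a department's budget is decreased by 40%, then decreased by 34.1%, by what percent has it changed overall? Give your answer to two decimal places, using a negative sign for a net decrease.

A 40% decrease multiplies by 0.6.
Then a 34.1% decrease: 0.6 × 0.659 = 0.3954.
Overall factor 0.3954, i.e. -60.46%.

-60.46%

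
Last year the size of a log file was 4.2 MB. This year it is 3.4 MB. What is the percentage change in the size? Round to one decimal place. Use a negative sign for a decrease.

-19.0%

Change: 3.4 − 4.2 = -0.8.
Relative to the original: -0.8 ÷ 4.2 ≈ -19.0%.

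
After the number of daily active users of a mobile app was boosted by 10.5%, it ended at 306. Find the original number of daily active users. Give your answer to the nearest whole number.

277

The overall multiplier applied was 1.105.
So the original number of daily active users was 306 ÷ 1.105 ≈ 277.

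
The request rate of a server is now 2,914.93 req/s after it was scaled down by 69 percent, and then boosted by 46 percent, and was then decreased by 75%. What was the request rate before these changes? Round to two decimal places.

25,761.64 req/s

The overall multiplier applied was 0.31 × 1.46 × 0.25 = 0.11315.
So the original request rate was 2,914.93 ÷ 0.11315 ≈ 25,761.64 req/s.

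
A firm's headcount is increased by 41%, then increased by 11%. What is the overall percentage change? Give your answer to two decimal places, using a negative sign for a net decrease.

56.51%

A 41% increase multiplies by 1.41.
Then an 11% increase: 1.41 × 1.11 = 1.5651.
Overall factor 1.5651, i.e. 56.51%.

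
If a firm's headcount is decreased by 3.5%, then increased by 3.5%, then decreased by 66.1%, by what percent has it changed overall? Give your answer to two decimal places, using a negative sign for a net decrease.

A 3.5% decrease multiplies by 0.965.
Then a 3.5% increase: 0.965 × 1.035 = 0.998775.
Then a 66.1% decrease: 0.998775 × 0.339 = 0.338584725.
Overall factor 0.338584725, i.e. -66.14%.

-66.14%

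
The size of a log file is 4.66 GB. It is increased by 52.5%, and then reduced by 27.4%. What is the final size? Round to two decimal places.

5.16 GB

Apply the 52.5% increase: 4.66 × 1.525 = 7.1065.
Apply the 27.4% decrease: 7.1065 × 0.726 = 5.159319 ≈ 5.16.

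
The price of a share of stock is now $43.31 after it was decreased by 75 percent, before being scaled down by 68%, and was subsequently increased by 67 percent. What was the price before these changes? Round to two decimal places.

$324.18

The overall multiplier applied was 0.25 × 0.32 × 1.67 = 0.1336.
So the original price was $43.31 ÷ 0.1336 ≈ $324.18.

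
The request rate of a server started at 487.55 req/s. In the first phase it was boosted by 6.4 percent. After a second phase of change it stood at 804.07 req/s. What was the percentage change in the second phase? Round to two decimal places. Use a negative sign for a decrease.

55.00%

After the first phase: 487.55 × 1.064 = 518.7532.
Second-phase multiplier: 804.07 ÷ 518.7532 ≈ 1.550005.
That is a change of 55.00%.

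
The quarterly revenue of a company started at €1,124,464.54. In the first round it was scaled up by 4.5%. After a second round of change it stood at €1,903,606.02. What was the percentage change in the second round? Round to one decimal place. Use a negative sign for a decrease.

62.0%

After the first round: €1,124,464.54 × 1.045 = €1175065.4443.
Second-round multiplier: €1,903,606.02 ÷ €1175065.4443 ≈ 1.62.
That is a change of 62.0%.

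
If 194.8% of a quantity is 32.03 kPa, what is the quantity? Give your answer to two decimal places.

16.44 kPa

32.03 kPa ÷ 1.948 ≈ 16.44 kPa.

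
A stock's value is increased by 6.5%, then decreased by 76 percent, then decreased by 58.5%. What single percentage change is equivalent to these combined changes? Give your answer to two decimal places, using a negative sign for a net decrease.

The combined multiplier is 1.065 × 0.24 × 0.415 = 0.106074.
That corresponds to a decrease of 89.39%.

-89.39%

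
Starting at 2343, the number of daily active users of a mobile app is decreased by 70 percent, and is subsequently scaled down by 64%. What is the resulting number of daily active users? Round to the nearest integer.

After the 70% decrease: 2343 × 0.3 = 702.9.
64% decrease: 702.9 × 0.36 = 253.044 ≈ 253.

253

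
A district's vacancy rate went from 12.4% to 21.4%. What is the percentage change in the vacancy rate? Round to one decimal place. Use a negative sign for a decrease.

72.6%

The change is 21.4 − 12.4 = 9.0 percentage points.
Relative to the original 12.4%, that is 9.0 ÷ 12.4 ≈ 72.6%.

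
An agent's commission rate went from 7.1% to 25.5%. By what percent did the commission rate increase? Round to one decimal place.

259.2%

The change is 25.5 − 7.1 = 18.4 percentage points.
Relative to the original 7.1%, that is 18.4 ÷ 7.1 ≈ 259.2%.
So the commission rate rose by 259.2%.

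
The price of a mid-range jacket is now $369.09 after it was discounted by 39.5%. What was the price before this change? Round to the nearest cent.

$610.07

The overall multiplier applied was 0.605.
So the original price was $369.09 ÷ 0.605 ≈ $610.07.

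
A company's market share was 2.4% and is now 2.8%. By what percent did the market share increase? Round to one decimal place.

The change is 2.8 − 2.4 = 0.4 percentage points.
Relative to the original 2.4%, that is 0.4 ÷ 2.4 ≈ 16.7%.
So the market share rose by 16.7%.

16.7%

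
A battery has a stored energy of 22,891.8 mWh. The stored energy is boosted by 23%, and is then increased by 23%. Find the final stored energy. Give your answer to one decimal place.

Each change multiplies by a factor: 1.23 × 1.23 = 1.5129.
22,891.8 × 1.5129 = 34633.00422 ≈ 34,633.0.

34,633.0 mWh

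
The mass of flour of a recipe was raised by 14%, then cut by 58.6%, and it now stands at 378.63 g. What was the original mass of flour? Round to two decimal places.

802.25 g

The overall multiplier applied was 1.14 × 0.414 = 0.47196.
So the original mass of flour was 378.63 ÷ 0.47196 ≈ 802.25 g.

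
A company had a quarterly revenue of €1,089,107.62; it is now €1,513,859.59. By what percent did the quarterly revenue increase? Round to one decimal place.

Change: €1,513,859.59 − €1,089,107.62 = €424,751.97.
Relative to the original: €424,751.97 ÷ €1,089,107.62 ≈ 39.0%.
So the quarterly revenue increased by 39.0%.

39.0%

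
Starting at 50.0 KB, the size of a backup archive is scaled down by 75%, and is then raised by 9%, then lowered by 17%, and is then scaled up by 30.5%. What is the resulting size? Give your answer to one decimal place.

14.8 KB

Apply the 75% decrease: 50.0 × 0.25 = 12.5.
9% increase: 12.5 × 1.09 = 13.625.
After the 17% decrease: 13.625 × 0.83 = 11.30875.
30.5% increase: 11.30875 × 1.305 = 14.75791875 ≈ 14.8.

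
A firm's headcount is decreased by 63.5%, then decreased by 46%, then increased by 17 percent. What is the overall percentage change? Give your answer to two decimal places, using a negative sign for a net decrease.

-76.94%

A 63.5% decrease multiplies by 0.365.
Then a 46% decrease: 0.365 × 0.54 = 0.1971.
Then a 17% increase: 0.1971 × 1.17 = 0.230607.
Overall factor 0.230607, i.e. -76.94%.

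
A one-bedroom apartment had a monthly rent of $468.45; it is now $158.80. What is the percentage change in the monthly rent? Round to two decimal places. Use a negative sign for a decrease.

-66.10%

Change: $158.80 − $468.45 = -$309.65.
Relative to the original: -$309.65 ÷ $468.45 ≈ -66.10%.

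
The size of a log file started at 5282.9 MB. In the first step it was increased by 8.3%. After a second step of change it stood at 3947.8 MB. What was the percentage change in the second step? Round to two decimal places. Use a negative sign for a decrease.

After the first step: 5282.9 × 1.083 = 5721.3807.
Second-step multiplier: 3947.8 ÷ 5721.3807 ≈ 0.690008.
That is a change of -31.00%.

-31.00%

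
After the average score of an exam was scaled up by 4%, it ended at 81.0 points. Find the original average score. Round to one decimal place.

The overall multiplier applied was 1.04.
So the original average score was 81.0 ÷ 1.04 ≈ 77.9 points.

77.9 points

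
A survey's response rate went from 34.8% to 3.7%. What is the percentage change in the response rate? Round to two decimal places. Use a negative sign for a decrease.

-89.37%

The change is 3.7 − 34.8 = -31.1 percentage points.
Relative to the original 34.8%, that is -31.1 ÷ 34.8 ≈ -89.37%.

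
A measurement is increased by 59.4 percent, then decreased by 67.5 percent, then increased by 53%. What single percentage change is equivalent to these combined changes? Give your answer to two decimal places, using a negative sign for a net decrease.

-20.74%

The combined multiplier is 1.594 × 0.325 × 1.53 = 0.7926165.
That corresponds to a decrease of 20.74%.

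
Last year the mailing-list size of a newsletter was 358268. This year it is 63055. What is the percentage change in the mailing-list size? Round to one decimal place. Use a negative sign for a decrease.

-82.4%

Change: 63055 − 358268 = -295213.
Relative to the original: -295213 ÷ 358268 ≈ -82.4%.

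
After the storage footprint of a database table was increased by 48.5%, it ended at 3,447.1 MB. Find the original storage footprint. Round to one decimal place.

2,321.3 MB

The overall multiplier applied was 1.485.
So the original storage footprint was 3,447.1 ÷ 1.485 ≈ 2,321.3 MB.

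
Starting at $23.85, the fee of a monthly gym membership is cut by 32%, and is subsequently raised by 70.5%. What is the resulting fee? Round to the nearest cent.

After the 32% decrease: $23.85 × 0.68 = $16.218.
70.5% increase: $16.218 × 1.705 = $27.65169 ≈ $27.65.

$27.65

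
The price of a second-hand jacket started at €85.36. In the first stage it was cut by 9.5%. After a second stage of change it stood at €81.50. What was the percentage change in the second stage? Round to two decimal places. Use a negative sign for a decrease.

After the first stage: €85.36 × 0.905 = €77.2508.
Second-stage multiplier: €81.50 ÷ €77.2508 ≈ 1.055005.
That is a change of 5.50%.

5.50%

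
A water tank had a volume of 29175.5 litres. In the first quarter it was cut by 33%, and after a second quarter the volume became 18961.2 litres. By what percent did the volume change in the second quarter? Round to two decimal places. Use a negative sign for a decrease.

After the first quarter: 29175.5 × 0.67 = 19547.585.
Second-quarter multiplier: 18961.2 ÷ 19547.585 ≈ 0.970002.
That is a change of -3.00%.

-3.00%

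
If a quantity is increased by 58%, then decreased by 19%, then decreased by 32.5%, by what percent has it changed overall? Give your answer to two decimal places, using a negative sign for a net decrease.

-13.61%

The combined multiplier is 1.58 × 0.81 × 0.675 = 0.863865.
That corresponds to a decrease of 13.61%.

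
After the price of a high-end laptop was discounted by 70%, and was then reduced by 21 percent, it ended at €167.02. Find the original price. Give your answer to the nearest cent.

The overall multiplier applied was 0.3 × 0.79 = 0.237.
So the original price was €167.02 ÷ 0.237 ≈ €704.73.

€704.73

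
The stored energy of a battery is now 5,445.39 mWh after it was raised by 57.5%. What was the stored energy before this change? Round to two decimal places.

The overall multiplier applied was 1.575.
So the original stored energy was 5,445.39 ÷ 1.575 ≈ 3,457.39 mWh.

3,457.39 mWh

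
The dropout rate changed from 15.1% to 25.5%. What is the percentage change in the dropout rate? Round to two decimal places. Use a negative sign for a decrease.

68.87%

The change is 25.5 − 15.1 = 10.4 percentage points.
Relative to the original 15.1%, that is 10.4 ÷ 15.1 ≈ 68.87%.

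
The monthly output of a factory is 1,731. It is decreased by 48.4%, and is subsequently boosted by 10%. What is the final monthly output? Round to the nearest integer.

983

Apply the 48.4% decrease: 1,731 × 0.516 = 893.196.
After the 10% increase: 893.196 × 1.1 = 982.5156 ≈ 983.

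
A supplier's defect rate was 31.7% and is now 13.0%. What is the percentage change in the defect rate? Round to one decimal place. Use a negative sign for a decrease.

-59.0%

The change is 13.0 − 31.7 = -18.7 percentage points.
Relative to the original 31.7%, that is -18.7 ÷ 31.7 ≈ -59.0%.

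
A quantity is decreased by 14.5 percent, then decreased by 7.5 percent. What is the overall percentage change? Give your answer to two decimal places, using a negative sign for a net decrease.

A 14.5% decrease multiplies by 0.855.
Then a 7.5% decrease: 0.855 × 0.925 = 0.790875.
Overall factor 0.790875, i.e. -20.91%.

-20.91%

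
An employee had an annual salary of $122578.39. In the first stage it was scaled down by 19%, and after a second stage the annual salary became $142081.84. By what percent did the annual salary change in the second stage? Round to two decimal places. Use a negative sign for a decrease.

After the first stage: $122578.39 × 0.81 = $99288.4959.
Second-stage multiplier: $142081.84 ÷ $99288.4959 ≈ 1.431.
That is a change of 43.10%.

43.10%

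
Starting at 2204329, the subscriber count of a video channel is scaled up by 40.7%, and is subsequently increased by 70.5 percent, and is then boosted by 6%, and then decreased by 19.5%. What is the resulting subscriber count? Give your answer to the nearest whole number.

Apply the 40.7% increase: 2204329 × 1.407 = 3101490.903.
After the 70.5% increase: 3101490.903 × 1.705 = 5288041.989615.
After the 6% increase: 5288041.989615 × 1.06 = 5605324.5089919.
After the 19.5% decrease: 5605324.5089919 × 0.805 = 4512286.2297384795 ≈ 4512286.

4512286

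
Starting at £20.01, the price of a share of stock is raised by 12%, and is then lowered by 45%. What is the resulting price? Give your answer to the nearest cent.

Each change multiplies by a factor: 1.12 × 0.55 = 0.616.
£20.01 × 0.616 = £12.32616 ≈ £12.33.

£12.33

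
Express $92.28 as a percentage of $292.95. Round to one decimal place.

$92.28 ÷ $292.95 ≈ 31.5%.

31.5%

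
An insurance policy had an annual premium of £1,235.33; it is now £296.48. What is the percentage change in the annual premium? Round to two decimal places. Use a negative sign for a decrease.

-76.00%

Change: £296.48 − £1,235.33 = -£938.85.
Relative to the original: -£938.85 ÷ £1,235.33 ≈ -76.00%.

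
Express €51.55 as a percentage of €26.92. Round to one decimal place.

€51.55 ÷ €26.92 ≈ 191.5%.

191.5%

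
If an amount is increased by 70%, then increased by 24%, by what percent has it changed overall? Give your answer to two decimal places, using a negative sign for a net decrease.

The combined multiplier is 1.7 × 1.24 = 2.108.
That corresponds to an increase of 110.80%.

110.80%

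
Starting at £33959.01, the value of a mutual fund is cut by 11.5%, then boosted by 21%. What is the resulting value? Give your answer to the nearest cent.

Each change multiplies by a factor: 0.885 × 1.21 = 1.07085.
£33959.01 × 1.07085 = £36365.0058585 ≈ £36365.01.

£36365.01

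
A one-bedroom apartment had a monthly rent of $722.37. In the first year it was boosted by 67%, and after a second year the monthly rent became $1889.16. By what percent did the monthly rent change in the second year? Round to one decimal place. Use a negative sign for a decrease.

After the first year: $722.37 × 1.67 = $1206.3579.
Second-year multiplier: $1889.16 ÷ $1206.3579 ≈ 1.566.
That is a change of 56.6%.

56.6%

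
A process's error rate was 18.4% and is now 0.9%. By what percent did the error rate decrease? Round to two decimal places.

95.11%

The change is 0.9 − 18.4 = -17.5 percentage points.
Relative to the original 18.4%, that is -17.5 ÷ 18.4 ≈ -95.11%.
So the error rate fell by 95.11%.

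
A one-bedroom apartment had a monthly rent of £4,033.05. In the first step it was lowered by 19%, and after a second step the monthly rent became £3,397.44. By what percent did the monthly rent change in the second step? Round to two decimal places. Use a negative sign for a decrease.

4.00%

After the first step: £4,033.05 × 0.81 = £3266.7705.
Second-step multiplier: £3,397.44 ÷ £3266.7705 ≈ 1.04.
That is a change of 4.00%.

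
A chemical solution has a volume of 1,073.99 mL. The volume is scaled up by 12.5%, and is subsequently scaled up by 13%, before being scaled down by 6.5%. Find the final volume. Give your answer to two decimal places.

1,276.56 mL

Apply the 12.5% increase: 1,073.99 × 1.125 = 1208.23875.
After the 13% increase: 1208.23875 × 1.13 = 1365.3097875.
After the 6.5% decrease: 1365.3097875 × 0.935 = 1276.5646513125 ≈ 1,276.56.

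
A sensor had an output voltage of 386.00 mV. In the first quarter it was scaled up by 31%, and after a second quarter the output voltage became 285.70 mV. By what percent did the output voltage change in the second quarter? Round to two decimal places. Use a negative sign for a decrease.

-43.50%

After the first quarter: 386.00 × 1.31 = 505.66.
Second-quarter multiplier: 285.70 ÷ 505.66 ≈ 0.565004.
That is a change of -43.50%.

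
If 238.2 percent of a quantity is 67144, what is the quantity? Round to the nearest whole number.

67144 ÷ 2.382 ≈ 28188.

28188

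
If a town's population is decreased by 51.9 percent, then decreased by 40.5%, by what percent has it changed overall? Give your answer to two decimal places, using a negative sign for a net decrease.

-71.38%

The combined multiplier is 0.481 × 0.595 = 0.286195.
That corresponds to a decrease of 71.38%.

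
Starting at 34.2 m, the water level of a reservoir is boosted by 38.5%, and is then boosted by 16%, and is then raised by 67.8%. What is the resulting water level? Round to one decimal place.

Each change multiplies by a factor: 1.385 × 1.16 × 1.678 = 2.6958748.
34.2 × 2.6958748 = 92.19891816 ≈ 92.2.

92.2 m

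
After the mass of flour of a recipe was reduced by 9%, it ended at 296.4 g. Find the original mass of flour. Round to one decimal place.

325.7 g

The overall multiplier applied was 0.91.
So the original mass of flour was 296.4 ÷ 0.91 ≈ 325.7 g.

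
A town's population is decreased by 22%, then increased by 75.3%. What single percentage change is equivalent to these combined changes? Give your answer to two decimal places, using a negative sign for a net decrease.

36.73%

The combined multiplier is 0.78 × 1.753 = 1.36734.
That corresponds to an increase of 36.73%.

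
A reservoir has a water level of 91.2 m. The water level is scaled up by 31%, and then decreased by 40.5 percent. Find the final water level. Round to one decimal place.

71.1 m

Each change multiplies by a factor: 1.31 × 0.595 = 0.77945.
91.2 × 0.77945 = 71.08584 ≈ 71.1.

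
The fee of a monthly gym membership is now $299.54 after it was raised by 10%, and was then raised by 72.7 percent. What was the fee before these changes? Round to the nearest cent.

The overall multiplier applied was 1.1 × 1.727 = 1.8997.
So the original fee was $299.54 ÷ 1.8997 ≈ $157.68.

$157.68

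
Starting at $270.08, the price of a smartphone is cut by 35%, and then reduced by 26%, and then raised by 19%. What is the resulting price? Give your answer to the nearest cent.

$154.59

Each change multiplies by a factor: 0.65 × 0.74 × 1.19 = 0.57239.
$270.08 × 0.57239 = $154.5910912 ≈ $154.59.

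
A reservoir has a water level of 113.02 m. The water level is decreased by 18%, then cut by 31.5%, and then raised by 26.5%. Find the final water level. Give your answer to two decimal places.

Each change multiplies by a factor: 0.82 × 0.685 × 1.265 = 0.7105505.
113.02 × 0.7105505 = 80.30641751 ≈ 80.31.

80.31 m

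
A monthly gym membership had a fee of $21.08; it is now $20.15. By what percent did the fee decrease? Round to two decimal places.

4.41%

Change: $20.15 − $21.08 = -$0.93.
Relative to the original: -$0.93 ÷ $21.08 ≈ -4.41%.
So the fee decreased by 4.41%.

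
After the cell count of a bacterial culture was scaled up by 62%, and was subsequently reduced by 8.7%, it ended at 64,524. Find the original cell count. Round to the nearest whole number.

43,625

The overall multiplier applied was 1.62 × 0.913 = 1.47906.
So the original cell count was 64,524 ÷ 1.47906 ≈ 43,625.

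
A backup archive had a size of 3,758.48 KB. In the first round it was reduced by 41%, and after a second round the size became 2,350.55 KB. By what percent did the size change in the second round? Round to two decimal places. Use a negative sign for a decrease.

After the first round: 3,758.48 × 0.59 = 2217.5032.
Second-round multiplier: 2,350.55 ÷ 2217.5032 ≈ 1.059998.
That is a change of 6.00%.

6.00%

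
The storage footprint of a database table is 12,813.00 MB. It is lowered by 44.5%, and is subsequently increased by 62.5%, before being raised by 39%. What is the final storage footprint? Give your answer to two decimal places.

Each change multiplies by a factor: 0.555 × 1.625 × 1.39 = 1.25360625.
12,813.00 × 1.25360625 = 16062.45688125 ≈ 16,062.46.

16,062.46 MB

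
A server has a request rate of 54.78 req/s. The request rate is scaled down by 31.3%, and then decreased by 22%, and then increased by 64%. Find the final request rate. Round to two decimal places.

48.14 req/s

31.3% decrease: 54.78 × 0.687 = 37.63386.
After the 22% decrease: 37.63386 × 0.78 = 29.3544108.
Apply the 64% increase: 29.3544108 × 1.64 = 48.141233712 ≈ 48.14.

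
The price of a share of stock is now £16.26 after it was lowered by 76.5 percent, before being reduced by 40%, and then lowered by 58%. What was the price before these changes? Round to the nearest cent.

£274.57

Undoing the 58% decrease: £16.26 ÷ 0.42 ≈ £38.714286.
Undoing the 40% decrease: £38.714286 ÷ 0.6 = £64.52381.
Undoing the 76.5% decrease: £64.52381 ÷ 0.235 ≈ £274.57.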